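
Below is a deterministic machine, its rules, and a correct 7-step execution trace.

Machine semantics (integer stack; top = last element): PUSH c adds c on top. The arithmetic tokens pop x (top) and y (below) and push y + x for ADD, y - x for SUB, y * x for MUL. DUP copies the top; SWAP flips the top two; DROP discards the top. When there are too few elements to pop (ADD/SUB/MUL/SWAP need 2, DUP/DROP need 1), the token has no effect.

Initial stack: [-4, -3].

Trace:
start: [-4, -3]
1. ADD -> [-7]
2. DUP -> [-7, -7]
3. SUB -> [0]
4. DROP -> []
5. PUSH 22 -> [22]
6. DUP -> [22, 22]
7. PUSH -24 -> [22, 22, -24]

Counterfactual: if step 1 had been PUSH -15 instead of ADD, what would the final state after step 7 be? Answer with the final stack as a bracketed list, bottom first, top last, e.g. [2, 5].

(re-executing from step 1 with the substitution; state before step 1: [-4, -3])
1. PUSH -15 -> [-4, -3, -15]
2. DUP -> [-4, -3, -15, -15]
3. SUB -> [-4, -3, 0]
4. DROP -> [-4, -3]
5. PUSH 22 -> [-4, -3, 22]
6. DUP -> [-4, -3, 22, 22]
7. PUSH -24 -> [-4, -3, 22, 22, -24]

[-4, -3, 22, 22, -24]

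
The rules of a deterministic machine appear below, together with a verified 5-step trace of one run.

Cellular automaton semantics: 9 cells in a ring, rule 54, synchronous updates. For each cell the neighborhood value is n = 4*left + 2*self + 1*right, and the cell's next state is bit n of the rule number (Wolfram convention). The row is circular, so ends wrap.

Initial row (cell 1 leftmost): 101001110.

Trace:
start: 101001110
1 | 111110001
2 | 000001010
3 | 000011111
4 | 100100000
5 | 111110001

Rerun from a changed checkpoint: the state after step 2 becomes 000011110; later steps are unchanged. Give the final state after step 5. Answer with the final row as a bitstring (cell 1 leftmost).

010001100

state after step 2 := 000011110
3 | 000100001
4 | 101110011
5 | 010001100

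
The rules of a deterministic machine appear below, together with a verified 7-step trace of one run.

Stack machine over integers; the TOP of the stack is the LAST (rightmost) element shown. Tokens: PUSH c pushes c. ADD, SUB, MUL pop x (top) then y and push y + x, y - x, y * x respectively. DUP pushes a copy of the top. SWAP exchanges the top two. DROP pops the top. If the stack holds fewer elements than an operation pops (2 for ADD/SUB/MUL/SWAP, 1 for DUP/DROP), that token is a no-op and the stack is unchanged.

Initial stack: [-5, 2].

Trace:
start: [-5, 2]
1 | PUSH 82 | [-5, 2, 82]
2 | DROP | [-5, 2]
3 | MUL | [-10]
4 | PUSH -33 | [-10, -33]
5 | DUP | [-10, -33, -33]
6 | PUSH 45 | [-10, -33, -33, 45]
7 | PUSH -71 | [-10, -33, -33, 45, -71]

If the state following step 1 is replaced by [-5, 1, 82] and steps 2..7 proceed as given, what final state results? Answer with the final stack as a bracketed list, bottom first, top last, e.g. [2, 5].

[-5, -33, -33, 45, -71]

state after step 1 := [-5, 1, 82]
2 | DROP | [-5, 1]
3 | MUL | [-5]
4 | PUSH -33 | [-5, -33]
5 | DUP | [-5, -33, -33]
6 | PUSH 45 | [-5, -33, -33, 45]
7 | PUSH -71 | [-5, -33, -33, 45, -71]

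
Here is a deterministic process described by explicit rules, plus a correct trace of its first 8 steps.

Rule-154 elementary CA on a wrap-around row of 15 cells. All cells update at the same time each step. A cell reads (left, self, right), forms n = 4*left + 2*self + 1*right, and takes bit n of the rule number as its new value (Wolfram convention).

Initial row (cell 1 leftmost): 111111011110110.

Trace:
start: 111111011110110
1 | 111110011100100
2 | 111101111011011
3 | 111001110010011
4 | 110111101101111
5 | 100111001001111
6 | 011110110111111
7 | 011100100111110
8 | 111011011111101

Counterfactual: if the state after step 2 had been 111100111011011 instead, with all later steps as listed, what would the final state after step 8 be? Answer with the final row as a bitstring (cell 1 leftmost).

state after step 2 := 111100111011011
3 | 111011110010011
4 | 110011101101111
5 | 101111001001111
6 | 001110110111111
7 | 111100100111110
8 | 111011011111100

111011011111100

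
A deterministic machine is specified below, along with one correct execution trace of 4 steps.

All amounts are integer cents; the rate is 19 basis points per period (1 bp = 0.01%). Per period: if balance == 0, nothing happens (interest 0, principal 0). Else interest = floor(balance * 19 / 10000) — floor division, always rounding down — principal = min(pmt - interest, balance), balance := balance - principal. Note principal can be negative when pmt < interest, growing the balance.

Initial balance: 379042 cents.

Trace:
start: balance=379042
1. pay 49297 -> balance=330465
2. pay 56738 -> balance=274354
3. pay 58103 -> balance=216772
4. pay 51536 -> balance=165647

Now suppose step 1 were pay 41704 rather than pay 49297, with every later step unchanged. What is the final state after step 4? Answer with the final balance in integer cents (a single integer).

(re-executing from step 1 with the substitution; state before step 1: balance=379042)
1. pay 41704 -> balance=338058
2. pay 56738 -> balance=281962
3. pay 58103 -> balance=224394
4. pay 51536 -> balance=173284

173284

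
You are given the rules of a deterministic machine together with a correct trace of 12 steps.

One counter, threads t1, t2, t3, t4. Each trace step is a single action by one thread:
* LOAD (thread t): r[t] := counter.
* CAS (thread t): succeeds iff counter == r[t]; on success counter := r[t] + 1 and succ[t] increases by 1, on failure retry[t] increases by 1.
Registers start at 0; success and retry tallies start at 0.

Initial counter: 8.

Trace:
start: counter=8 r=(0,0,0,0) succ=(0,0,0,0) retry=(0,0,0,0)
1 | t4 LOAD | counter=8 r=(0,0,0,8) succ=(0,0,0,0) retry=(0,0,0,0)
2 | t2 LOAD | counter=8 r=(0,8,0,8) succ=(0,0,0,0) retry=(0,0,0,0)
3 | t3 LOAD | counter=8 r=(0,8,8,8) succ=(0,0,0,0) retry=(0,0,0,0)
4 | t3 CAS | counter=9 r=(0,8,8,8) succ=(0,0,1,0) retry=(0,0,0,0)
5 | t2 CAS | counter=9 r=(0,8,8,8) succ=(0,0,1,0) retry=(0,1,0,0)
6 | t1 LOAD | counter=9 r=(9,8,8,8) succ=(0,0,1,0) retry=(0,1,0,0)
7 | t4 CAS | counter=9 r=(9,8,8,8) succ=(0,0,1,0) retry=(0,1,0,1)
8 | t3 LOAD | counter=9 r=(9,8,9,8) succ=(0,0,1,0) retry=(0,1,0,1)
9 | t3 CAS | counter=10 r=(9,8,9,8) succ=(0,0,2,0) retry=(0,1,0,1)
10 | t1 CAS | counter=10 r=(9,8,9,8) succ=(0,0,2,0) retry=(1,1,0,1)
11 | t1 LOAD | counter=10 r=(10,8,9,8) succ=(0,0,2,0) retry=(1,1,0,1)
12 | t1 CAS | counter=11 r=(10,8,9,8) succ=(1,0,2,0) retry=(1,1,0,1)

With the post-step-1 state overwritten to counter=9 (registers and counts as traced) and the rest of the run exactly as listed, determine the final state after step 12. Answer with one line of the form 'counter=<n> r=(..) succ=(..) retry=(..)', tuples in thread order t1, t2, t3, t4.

counter=12 r=(11,9,10,8) succ=(1,0,2,0) retry=(1,1,0,1)

state after step 1 := counter=9 r=(0,0,0,8) succ=(0,0,0,0) retry=(0,0,0,0)
2 | t2 LOAD | counter=9 r=(0,9,0,8) succ=(0,0,0,0) retry=(0,0,0,0)
3 | t3 LOAD | counter=9 r=(0,9,9,8) succ=(0,0,0,0) retry=(0,0,0,0)
4 | t3 CAS | counter=10 r=(0,9,9,8) succ=(0,0,1,0) retry=(0,0,0,0)
5 | t2 CAS | counter=10 r=(0,9,9,8) succ=(0,0,1,0) retry=(0,1,0,0)
6 | t1 LOAD | counter=10 r=(10,9,9,8) succ=(0,0,1,0) retry=(0,1,0,0)
7 | t4 CAS | counter=10 r=(10,9,9,8) succ=(0,0,1,0) retry=(0,1,0,1)
8 | t3 LOAD | counter=10 r=(10,9,10,8) succ=(0,0,1,0) retry=(0,1,0,1)
9 | t3 CAS | counter=11 r=(10,9,10,8) succ=(0,0,2,0) retry=(0,1,0,1)
10 | t1 CAS | counter=11 r=(10,9,10,8) succ=(0,0,2,0) retry=(1,1,0,1)
11 | t1 LOAD | counter=11 r=(11,9,10,8) succ=(0,0,2,0) retry=(1,1,0,1)
12 | t1 CAS | counter=12 r=(11,9,10,8) succ=(1,0,2,0) retry=(1,1,0,1)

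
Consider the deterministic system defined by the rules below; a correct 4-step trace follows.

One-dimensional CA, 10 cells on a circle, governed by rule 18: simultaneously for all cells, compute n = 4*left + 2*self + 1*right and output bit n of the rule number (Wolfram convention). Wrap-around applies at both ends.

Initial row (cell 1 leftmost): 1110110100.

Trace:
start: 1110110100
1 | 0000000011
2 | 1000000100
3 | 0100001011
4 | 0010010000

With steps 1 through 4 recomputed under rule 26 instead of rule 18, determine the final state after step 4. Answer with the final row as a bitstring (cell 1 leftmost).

0100001001

(re-executing steps 1..4 under rule 26; state before step 1: 1110110100)
1 | 1000100011
2 | 0101010110
3 | 1000000101
4 | 0100001001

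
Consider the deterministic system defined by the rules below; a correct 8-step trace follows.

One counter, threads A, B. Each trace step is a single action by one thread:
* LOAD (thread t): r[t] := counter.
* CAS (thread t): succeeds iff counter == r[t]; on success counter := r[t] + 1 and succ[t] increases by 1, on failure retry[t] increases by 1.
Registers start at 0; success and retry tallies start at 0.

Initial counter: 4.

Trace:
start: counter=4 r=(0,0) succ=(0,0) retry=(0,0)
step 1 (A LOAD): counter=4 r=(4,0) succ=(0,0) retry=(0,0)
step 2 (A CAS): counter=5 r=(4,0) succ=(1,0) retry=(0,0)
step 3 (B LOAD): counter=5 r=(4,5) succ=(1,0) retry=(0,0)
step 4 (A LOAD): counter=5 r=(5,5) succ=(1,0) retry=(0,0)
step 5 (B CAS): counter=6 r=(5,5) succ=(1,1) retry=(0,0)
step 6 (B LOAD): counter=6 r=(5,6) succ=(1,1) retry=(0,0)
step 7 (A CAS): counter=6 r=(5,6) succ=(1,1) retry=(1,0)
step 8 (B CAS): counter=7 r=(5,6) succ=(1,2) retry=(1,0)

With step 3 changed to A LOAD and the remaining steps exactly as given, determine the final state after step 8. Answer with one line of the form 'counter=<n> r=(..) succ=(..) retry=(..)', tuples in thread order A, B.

counter=6 r=(5,5) succ=(2,0) retry=(0,2)

(re-executing from step 3 with the substitution; state before step 3: counter=5 r=(4,0) succ=(1,0) retry=(0,0))
step 3 (A LOAD): counter=5 r=(5,0) succ=(1,0) retry=(0,0)
step 4 (A LOAD): counter=5 r=(5,0) succ=(1,0) retry=(0,0)
step 5 (B CAS): counter=5 r=(5,0) succ=(1,0) retry=(0,1)
step 6 (B LOAD): counter=5 r=(5,5) succ=(1,0) retry=(0,1)
step 7 (A CAS): counter=6 r=(5,5) succ=(2,0) retry=(0,1)
step 8 (B CAS): counter=6 r=(5,5) succ=(2,0) retry=(0,2)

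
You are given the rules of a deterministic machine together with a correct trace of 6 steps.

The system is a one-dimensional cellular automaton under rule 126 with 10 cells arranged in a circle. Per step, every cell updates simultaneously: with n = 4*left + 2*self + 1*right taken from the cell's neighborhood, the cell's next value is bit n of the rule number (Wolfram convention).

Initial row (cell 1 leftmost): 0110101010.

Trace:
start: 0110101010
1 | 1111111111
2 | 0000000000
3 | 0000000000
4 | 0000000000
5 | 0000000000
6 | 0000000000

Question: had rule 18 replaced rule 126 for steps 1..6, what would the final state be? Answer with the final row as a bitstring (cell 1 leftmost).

0100000010

(re-executing steps 1..6 under rule 18; state before step 1: 0110101010)
1 | 1000000001
2 | 0100000010
3 | 1010000101
4 | 0001001000
5 | 0010110100
6 | 0100000010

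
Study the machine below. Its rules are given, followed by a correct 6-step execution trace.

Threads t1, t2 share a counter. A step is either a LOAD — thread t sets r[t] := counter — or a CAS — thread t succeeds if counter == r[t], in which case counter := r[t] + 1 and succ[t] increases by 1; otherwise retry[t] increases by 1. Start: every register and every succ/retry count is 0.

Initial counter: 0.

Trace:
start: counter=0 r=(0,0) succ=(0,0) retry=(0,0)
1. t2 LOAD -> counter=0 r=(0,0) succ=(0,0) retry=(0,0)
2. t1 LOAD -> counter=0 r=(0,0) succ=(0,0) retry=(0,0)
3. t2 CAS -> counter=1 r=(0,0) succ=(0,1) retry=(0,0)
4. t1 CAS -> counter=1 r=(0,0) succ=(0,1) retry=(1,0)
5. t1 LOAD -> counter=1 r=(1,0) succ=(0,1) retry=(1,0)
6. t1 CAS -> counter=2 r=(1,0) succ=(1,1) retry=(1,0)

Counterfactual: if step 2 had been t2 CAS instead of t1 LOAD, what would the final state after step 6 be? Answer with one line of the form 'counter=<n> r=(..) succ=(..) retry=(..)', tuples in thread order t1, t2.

counter=2 r=(1,0) succ=(1,1) retry=(1,1)

(re-executing from step 2 with the substitution; state before step 2: counter=0 r=(0,0) succ=(0,0) retry=(0,0))
2. t2 CAS -> counter=1 r=(0,0) succ=(0,1) retry=(0,0)
3. t2 CAS -> counter=1 r=(0,0) succ=(0,1) retry=(0,1)
4. t1 CAS -> counter=1 r=(0,0) succ=(0,1) retry=(1,1)
5. t1 LOAD -> counter=1 r=(1,0) succ=(0,1) retry=(1,1)
6. t1 CAS -> counter=2 r=(1,0) succ=(1,1) retry=(1,1)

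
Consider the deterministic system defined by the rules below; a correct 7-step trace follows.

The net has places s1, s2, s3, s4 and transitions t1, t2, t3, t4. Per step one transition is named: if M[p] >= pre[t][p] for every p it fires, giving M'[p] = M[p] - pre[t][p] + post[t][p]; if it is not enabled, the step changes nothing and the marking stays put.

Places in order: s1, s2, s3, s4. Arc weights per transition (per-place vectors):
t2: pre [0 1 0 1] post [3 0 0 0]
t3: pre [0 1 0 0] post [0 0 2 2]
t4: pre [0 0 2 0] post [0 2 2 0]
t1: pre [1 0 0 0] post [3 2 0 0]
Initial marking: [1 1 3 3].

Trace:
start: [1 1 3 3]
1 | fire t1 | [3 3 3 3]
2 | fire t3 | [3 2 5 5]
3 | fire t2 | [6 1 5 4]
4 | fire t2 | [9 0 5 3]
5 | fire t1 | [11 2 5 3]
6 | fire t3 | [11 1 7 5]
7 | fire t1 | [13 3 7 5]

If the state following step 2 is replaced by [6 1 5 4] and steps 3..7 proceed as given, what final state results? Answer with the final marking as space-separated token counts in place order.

13 3 7 5

state after step 2 := [6 1 5 4]
3 | fire t2 | [9 0 5 3]
4 | fire t2 | [9 0 5 3]
5 | fire t1 | [11 2 5 3]
6 | fire t3 | [11 1 7 5]
7 | fire t1 | [13 3 7 5]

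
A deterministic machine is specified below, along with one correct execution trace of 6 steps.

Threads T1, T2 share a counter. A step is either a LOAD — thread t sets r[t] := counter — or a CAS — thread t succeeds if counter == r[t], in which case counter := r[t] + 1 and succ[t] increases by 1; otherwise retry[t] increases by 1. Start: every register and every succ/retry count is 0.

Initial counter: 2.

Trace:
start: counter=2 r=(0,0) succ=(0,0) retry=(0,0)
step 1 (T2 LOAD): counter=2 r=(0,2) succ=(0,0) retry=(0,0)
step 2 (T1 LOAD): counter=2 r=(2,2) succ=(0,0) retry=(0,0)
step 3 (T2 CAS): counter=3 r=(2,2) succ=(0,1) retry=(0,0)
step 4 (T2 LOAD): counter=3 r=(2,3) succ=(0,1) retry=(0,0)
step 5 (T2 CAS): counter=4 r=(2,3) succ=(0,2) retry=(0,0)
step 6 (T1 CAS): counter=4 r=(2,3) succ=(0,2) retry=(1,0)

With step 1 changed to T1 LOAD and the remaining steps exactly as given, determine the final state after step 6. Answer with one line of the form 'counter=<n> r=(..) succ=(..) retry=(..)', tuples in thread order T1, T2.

(re-executing from step 1 with the substitution; state before step 1: counter=2 r=(0,0) succ=(0,0) retry=(0,0))
step 1 (T1 LOAD): counter=2 r=(2,0) succ=(0,0) retry=(0,0)
step 2 (T1 LOAD): counter=2 r=(2,0) succ=(0,0) retry=(0,0)
step 3 (T2 CAS): counter=2 r=(2,0) succ=(0,0) retry=(0,1)
step 4 (T2 LOAD): counter=2 r=(2,2) succ=(0,0) retry=(0,1)
step 5 (T2 CAS): counter=3 r=(2,2) succ=(0,1) retry=(0,1)
step 6 (T1 CAS): counter=3 r=(2,2) succ=(0,1) retry=(1,1)

counter=3 r=(2,2) succ=(0,1) retry=(1,1)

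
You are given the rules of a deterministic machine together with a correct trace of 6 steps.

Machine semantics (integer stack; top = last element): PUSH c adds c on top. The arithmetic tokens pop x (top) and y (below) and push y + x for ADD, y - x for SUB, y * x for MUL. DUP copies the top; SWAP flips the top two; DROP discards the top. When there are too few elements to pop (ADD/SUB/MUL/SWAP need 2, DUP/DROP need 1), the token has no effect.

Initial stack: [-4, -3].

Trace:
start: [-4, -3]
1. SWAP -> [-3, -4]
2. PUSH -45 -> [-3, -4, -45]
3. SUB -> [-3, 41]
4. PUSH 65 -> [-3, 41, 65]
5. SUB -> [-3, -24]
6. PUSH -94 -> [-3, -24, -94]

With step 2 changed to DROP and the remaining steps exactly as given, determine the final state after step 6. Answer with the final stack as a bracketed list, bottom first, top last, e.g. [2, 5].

[-68, -94]

(re-executing from step 2 with the substitution; state before step 2: [-3, -4])
2. DROP -> [-3]
3. SUB -> [-3]
4. PUSH 65 -> [-3, 65]
5. SUB -> [-68]
6. PUSH -94 -> [-68, -94]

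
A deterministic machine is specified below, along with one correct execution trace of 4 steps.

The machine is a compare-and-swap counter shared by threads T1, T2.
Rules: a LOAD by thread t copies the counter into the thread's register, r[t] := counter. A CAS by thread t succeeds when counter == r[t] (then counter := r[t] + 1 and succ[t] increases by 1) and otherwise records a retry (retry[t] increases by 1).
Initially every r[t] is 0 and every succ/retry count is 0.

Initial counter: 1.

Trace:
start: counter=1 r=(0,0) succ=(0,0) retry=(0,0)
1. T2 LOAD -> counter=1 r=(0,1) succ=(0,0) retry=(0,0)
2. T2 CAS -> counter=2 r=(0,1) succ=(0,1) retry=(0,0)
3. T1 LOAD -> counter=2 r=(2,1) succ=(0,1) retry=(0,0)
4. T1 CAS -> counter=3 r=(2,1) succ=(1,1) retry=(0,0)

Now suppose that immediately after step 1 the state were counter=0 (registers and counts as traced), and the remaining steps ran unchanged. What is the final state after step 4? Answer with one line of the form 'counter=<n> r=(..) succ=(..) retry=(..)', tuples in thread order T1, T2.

state after step 1 := counter=0 r=(0,1) succ=(0,0) retry=(0,0)
2. T2 CAS -> counter=0 r=(0,1) succ=(0,0) retry=(0,1)
3. T1 LOAD -> counter=0 r=(0,1) succ=(0,0) retry=(0,1)
4. T1 CAS -> counter=1 r=(0,1) succ=(1,0) retry=(0,1)

counter=1 r=(0,1) succ=(1,0) retry=(0,1)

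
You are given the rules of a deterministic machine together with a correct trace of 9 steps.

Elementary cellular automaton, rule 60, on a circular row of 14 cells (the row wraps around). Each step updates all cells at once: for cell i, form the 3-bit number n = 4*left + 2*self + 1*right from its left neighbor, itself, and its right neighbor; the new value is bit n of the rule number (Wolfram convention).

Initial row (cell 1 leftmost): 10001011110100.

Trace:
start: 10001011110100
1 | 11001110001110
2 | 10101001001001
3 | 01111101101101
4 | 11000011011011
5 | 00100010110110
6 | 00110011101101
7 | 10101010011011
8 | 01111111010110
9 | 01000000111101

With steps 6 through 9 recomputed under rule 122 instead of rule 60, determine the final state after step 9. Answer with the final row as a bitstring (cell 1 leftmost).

01101100110110

(re-executing steps 6..9 under rule 122; state before step 6: 00100010110110)
6 | 01010101111111
7 | 10101011000001
8 | 11010111100011
9 | 01101100110110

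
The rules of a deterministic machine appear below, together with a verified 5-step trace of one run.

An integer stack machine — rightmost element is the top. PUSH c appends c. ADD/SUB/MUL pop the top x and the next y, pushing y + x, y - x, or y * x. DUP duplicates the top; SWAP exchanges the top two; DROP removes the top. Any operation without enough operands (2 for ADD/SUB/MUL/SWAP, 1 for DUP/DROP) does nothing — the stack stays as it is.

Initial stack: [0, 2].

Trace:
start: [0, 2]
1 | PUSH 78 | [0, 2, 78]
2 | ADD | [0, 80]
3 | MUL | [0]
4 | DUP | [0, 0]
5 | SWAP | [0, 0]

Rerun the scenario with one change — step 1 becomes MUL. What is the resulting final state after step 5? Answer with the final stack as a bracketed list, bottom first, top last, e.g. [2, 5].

(re-executing from step 1 with the substitution; state before step 1: [0, 2])
1 | MUL | [0]
2 | ADD | [0]
3 | MUL | [0]
4 | DUP | [0, 0]
5 | SWAP | [0, 0]

[0, 0]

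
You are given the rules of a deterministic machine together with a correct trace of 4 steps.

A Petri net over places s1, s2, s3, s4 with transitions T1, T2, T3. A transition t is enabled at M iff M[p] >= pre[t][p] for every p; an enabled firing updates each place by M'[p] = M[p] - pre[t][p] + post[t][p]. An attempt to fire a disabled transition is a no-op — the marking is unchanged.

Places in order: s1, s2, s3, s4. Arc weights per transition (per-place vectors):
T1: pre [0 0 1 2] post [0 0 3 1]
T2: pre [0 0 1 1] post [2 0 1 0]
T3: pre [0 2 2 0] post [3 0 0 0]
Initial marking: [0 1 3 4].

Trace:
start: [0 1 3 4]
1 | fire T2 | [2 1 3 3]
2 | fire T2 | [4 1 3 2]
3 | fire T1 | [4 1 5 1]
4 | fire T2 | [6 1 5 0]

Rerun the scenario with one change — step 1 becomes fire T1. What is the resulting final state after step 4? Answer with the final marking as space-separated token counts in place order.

(re-executing from step 1 with the substitution; state before step 1: [0 1 3 4])
1 | fire T1 | [0 1 5 3]
2 | fire T2 | [2 1 5 2]
3 | fire T1 | [2 1 7 1]
4 | fire T2 | [4 1 7 0]

4 1 7 0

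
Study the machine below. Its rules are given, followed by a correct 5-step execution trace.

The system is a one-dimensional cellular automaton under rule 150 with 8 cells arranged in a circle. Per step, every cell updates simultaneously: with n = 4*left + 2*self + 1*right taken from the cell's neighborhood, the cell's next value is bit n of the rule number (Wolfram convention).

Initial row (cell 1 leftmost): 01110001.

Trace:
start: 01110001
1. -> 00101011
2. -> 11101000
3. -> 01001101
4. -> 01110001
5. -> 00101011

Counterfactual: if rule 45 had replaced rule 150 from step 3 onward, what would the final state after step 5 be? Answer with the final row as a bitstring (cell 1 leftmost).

(re-executing steps 3..5 under rule 45; state before step 3: 11101000)
3. -> 10011010
4. -> 10010111
5. -> 00011100

00011100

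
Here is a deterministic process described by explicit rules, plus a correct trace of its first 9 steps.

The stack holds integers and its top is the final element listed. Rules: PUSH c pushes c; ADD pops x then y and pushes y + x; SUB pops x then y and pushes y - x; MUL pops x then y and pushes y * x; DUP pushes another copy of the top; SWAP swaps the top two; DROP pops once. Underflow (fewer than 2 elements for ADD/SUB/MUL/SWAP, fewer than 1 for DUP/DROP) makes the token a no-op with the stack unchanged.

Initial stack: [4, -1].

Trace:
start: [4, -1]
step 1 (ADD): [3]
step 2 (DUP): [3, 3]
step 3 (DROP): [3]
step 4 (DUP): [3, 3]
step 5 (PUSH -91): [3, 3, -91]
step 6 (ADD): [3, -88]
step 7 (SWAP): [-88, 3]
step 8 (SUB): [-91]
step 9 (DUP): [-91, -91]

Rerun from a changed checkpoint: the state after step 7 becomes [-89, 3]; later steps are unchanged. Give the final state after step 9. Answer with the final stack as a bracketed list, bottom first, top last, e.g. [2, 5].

[-92, -92]

state after step 7 := [-89, 3]
step 8 (SUB): [-92]
step 9 (DUP): [-92, -92]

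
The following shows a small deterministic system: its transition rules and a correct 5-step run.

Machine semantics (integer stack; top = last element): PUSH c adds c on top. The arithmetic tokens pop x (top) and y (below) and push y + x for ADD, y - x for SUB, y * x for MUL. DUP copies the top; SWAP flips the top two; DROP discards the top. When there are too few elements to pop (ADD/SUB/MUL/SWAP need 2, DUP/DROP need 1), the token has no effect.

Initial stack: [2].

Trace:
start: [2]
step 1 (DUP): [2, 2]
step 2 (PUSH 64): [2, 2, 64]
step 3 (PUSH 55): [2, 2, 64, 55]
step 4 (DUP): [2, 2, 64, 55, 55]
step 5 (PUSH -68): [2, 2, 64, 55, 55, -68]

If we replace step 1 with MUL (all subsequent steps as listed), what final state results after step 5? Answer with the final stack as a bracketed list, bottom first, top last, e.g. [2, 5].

(re-executing from step 1 with the substitution; state before step 1: [2])
step 1 (MUL): [2]
step 2 (PUSH 64): [2, 64]
step 3 (PUSH 55): [2, 64, 55]
step 4 (DUP): [2, 64, 55, 55]
step 5 (PUSH -68): [2, 64, 55, 55, -68]

[2, 64, 55, 55, -68]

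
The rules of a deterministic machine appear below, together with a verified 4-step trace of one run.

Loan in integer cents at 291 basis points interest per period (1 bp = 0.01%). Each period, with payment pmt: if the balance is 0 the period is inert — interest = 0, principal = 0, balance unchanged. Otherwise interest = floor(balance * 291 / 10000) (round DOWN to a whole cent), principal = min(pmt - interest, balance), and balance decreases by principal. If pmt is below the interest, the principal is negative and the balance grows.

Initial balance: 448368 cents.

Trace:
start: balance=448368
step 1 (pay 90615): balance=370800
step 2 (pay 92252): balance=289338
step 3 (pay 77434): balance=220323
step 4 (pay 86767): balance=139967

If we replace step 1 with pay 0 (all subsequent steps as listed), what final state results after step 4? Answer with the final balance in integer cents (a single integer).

(re-executing from step 1 with the substitution; state before step 1: balance=448368)
step 1 (pay 0): balance=461415
step 2 (pay 92252): balance=382590
step 3 (pay 77434): balance=316289
step 4 (pay 86767): balance=238726

238726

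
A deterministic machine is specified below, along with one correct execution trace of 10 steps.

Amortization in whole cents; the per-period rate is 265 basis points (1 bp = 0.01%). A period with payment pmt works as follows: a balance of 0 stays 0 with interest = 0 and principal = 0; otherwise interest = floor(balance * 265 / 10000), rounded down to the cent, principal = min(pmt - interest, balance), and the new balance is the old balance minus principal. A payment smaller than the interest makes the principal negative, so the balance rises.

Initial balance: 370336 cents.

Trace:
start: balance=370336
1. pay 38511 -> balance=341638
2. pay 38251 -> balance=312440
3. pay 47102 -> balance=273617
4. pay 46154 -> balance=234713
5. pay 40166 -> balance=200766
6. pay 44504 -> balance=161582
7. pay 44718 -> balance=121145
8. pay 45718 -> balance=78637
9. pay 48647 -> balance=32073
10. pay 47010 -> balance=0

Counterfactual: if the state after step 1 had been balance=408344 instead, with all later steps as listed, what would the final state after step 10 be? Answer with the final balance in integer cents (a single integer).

state after step 1 := balance=408344
2. pay 38251 -> balance=380914
3. pay 47102 -> balance=343906
4. pay 46154 -> balance=306865
5. pay 40166 -> balance=274830
6. pay 44504 -> balance=237608
7. pay 44718 -> balance=199186
8. pay 45718 -> balance=158746
9. pay 48647 -> balance=114305
10. pay 47010 -> balance=70324

70324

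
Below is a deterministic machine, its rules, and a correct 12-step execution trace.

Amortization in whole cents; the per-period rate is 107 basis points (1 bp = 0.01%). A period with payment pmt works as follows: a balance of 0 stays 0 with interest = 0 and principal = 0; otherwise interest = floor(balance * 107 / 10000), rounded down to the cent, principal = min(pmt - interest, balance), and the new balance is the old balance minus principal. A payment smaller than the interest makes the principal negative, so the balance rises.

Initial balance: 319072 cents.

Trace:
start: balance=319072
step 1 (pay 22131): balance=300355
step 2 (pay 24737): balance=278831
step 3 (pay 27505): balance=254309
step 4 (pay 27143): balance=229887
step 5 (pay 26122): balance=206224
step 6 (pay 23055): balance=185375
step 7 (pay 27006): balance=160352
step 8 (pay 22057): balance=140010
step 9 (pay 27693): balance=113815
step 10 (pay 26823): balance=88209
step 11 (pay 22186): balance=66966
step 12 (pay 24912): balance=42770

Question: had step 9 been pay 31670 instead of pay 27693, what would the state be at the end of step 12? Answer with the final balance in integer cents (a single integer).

(re-executing from step 9 with the substitution; state before step 9: balance=140010)
step 9 (pay 31670): balance=109838
step 10 (pay 26823): balance=84190
step 11 (pay 22186): balance=62904
step 12 (pay 24912): balance=38665

38665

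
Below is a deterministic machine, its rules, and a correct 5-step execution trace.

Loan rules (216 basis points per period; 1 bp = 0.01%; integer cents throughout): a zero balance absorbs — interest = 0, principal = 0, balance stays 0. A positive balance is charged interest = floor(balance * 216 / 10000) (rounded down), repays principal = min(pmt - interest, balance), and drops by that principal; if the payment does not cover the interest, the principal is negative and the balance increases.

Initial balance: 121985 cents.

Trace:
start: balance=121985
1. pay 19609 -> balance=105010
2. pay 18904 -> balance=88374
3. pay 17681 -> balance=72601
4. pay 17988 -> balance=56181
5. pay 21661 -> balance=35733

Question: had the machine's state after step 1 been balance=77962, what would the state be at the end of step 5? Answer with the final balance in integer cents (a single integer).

state after step 1 := balance=77962
2. pay 18904 -> balance=60741
3. pay 17681 -> balance=44372
4. pay 17988 -> balance=27342
5. pay 21661 -> balance=6271

6271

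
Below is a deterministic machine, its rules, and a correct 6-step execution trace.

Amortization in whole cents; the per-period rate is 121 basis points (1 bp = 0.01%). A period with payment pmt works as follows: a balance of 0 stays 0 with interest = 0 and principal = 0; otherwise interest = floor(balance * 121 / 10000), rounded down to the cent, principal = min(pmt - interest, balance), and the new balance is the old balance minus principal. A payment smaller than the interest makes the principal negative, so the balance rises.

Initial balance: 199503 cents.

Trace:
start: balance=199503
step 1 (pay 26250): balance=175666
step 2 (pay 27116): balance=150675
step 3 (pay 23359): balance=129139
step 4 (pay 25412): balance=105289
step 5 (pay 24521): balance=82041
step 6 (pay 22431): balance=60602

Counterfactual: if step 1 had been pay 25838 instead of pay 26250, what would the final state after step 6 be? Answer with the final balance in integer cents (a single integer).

61040

(re-executing from step 1 with the substitution; state before step 1: balance=199503)
step 1 (pay 25838): balance=176078
step 2 (pay 27116): balance=151092
step 3 (pay 23359): balance=129561
step 4 (pay 25412): balance=105716
step 5 (pay 24521): balance=82474
step 6 (pay 22431): balance=61040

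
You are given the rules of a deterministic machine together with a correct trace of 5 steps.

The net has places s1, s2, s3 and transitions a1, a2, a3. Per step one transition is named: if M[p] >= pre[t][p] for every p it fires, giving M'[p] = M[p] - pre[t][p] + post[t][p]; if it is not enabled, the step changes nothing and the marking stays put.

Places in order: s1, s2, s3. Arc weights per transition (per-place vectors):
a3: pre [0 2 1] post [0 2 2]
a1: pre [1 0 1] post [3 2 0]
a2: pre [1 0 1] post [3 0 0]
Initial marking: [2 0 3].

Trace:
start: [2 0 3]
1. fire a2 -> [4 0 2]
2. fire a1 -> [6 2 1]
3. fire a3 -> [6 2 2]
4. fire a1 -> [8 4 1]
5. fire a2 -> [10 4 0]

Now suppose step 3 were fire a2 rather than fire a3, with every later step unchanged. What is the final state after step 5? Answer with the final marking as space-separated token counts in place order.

(re-executing from step 3 with the substitution; state before step 3: [6 2 1])
3. fire a2 -> [8 2 0]
4. fire a1 -> [8 2 0]
5. fire a2 -> [8 2 0]

8 2 0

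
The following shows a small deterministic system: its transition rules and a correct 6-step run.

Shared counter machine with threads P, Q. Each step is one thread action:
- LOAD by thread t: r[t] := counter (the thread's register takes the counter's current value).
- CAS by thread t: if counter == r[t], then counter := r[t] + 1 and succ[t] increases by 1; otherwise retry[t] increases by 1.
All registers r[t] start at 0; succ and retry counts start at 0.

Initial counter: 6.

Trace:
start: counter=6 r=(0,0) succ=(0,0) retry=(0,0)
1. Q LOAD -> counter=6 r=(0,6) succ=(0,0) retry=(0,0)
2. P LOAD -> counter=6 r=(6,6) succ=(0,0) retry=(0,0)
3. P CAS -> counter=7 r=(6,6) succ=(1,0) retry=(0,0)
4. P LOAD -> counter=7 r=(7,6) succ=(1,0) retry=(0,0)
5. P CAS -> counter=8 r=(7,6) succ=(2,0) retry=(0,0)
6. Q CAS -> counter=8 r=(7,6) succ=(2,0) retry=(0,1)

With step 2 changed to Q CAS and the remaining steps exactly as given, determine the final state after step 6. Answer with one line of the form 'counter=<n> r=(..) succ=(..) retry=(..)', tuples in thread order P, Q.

(re-executing from step 2 with the substitution; state before step 2: counter=6 r=(0,6) succ=(0,0) retry=(0,0))
2. Q CAS -> counter=7 r=(0,6) succ=(0,1) retry=(0,0)
3. P CAS -> counter=7 r=(0,6) succ=(0,1) retry=(1,0)
4. P LOAD -> counter=7 r=(7,6) succ=(0,1) retry=(1,0)
5. P CAS -> counter=8 r=(7,6) succ=(1,1) retry=(1,0)
6. Q CAS -> counter=8 r=(7,6) succ=(1,1) retry=(1,1)

counter=8 r=(7,6) succ=(1,1) retry=(1,1)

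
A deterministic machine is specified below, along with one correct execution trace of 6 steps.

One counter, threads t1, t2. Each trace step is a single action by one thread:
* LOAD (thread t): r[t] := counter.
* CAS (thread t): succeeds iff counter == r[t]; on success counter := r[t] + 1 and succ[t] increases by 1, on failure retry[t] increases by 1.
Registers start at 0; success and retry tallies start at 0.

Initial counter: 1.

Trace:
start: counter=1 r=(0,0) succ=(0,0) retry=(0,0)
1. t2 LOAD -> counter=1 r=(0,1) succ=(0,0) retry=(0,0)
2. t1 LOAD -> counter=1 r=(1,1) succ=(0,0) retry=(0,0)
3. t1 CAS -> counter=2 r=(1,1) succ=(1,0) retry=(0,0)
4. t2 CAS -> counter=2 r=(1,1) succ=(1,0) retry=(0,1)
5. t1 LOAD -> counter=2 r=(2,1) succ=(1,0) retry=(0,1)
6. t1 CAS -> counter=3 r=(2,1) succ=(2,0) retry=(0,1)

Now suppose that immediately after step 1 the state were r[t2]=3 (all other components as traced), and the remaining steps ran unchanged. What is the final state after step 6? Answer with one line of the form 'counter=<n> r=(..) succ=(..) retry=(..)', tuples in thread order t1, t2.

counter=3 r=(2,3) succ=(2,0) retry=(0,1)

state after step 1 := counter=1 r=(0,3) succ=(0,0) retry=(0,0)
2. t1 LOAD -> counter=1 r=(1,3) succ=(0,0) retry=(0,0)
3. t1 CAS -> counter=2 r=(1,3) succ=(1,0) retry=(0,0)
4. t2 CAS -> counter=2 r=(1,3) succ=(1,0) retry=(0,1)
5. t1 LOAD -> counter=2 r=(2,3) succ=(1,0) retry=(0,1)
6. t1 CAS -> counter=3 r=(2,3) succ=(2,0) retry=(0,1)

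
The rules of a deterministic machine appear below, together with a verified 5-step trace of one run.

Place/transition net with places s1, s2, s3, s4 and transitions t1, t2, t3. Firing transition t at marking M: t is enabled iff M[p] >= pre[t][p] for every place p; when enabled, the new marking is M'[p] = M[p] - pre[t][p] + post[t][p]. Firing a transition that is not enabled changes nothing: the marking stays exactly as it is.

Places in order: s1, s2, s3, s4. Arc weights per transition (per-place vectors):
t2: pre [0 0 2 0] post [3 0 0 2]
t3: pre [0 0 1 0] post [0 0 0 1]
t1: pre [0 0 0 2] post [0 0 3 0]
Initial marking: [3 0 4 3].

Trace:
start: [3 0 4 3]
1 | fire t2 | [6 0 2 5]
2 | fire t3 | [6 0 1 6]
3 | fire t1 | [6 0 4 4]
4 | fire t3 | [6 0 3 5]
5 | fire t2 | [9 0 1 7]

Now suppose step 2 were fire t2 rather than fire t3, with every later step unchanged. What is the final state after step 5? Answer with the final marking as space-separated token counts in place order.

(re-executing from step 2 with the substitution; state before step 2: [6 0 2 5])
2 | fire t2 | [9 0 0 7]
3 | fire t1 | [9 0 3 5]
4 | fire t3 | [9 0 2 6]
5 | fire t2 | [12 0 0 8]

12 0 0 8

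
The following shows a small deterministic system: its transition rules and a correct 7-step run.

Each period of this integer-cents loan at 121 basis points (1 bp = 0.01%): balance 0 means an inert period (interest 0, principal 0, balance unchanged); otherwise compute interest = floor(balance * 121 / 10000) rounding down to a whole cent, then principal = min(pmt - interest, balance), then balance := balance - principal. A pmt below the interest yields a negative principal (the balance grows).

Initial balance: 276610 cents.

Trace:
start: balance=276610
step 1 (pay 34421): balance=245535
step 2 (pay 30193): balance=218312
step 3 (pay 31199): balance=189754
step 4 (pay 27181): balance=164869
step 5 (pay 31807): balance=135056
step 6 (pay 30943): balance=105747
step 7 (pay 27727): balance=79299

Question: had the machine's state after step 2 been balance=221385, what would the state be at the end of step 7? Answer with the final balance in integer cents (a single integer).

82561

state after step 2 := balance=221385
step 3 (pay 31199): balance=192864
step 4 (pay 27181): balance=168016
step 5 (pay 31807): balance=138241
step 6 (pay 30943): balance=108970
step 7 (pay 27727): balance=82561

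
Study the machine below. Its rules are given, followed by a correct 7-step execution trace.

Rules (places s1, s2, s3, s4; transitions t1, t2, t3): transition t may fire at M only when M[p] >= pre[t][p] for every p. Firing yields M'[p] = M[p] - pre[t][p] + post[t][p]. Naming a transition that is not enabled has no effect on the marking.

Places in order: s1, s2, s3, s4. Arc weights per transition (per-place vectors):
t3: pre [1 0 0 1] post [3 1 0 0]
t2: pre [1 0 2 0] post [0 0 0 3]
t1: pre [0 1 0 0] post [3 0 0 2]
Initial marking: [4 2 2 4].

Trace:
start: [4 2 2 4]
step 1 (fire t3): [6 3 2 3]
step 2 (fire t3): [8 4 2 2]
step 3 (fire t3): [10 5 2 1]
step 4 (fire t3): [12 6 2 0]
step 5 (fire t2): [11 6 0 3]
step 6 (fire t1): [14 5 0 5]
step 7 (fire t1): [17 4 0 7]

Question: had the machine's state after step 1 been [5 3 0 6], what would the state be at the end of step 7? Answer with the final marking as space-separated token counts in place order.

state after step 1 := [5 3 0 6]
step 2 (fire t3): [7 4 0 5]
step 3 (fire t3): [9 5 0 4]
step 4 (fire t3): [11 6 0 3]
step 5 (fire t2): [11 6 0 3]
step 6 (fire t1): [14 5 0 5]
step 7 (fire t1): [17 4 0 7]

17 4 0 7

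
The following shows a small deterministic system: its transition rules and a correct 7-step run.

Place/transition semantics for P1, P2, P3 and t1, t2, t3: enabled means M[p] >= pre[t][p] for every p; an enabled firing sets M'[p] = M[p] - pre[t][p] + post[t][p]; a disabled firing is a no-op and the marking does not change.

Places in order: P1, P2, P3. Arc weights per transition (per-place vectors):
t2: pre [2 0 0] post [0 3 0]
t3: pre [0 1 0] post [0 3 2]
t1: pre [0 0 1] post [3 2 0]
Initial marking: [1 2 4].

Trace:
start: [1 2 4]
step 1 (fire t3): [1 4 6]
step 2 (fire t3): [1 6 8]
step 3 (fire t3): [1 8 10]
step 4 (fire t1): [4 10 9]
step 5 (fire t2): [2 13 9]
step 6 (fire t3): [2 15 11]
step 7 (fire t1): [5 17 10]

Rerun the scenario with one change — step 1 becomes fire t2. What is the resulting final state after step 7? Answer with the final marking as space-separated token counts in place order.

5 15 8

(re-executing from step 1 with the substitution; state before step 1: [1 2 4])
step 1 (fire t2): [1 2 4]
step 2 (fire t3): [1 4 6]
step 3 (fire t3): [1 6 8]
step 4 (fire t1): [4 8 7]
step 5 (fire t2): [2 11 7]
step 6 (fire t3): [2 13 9]
step 7 (fire t1): [5 15 8]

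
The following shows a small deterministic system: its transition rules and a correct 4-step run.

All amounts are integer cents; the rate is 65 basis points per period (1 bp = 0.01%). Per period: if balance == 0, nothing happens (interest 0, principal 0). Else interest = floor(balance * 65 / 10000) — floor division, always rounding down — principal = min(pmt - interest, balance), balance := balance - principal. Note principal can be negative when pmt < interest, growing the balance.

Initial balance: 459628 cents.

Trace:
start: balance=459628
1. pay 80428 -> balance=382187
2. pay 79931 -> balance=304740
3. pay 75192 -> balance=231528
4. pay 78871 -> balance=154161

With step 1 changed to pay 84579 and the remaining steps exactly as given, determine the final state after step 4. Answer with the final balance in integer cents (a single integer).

149929

(re-executing from step 1 with the substitution; state before step 1: balance=459628)
1. pay 84579 -> balance=378036
2. pay 79931 -> balance=300562
3. pay 75192 -> balance=227323
4. pay 78871 -> balance=149929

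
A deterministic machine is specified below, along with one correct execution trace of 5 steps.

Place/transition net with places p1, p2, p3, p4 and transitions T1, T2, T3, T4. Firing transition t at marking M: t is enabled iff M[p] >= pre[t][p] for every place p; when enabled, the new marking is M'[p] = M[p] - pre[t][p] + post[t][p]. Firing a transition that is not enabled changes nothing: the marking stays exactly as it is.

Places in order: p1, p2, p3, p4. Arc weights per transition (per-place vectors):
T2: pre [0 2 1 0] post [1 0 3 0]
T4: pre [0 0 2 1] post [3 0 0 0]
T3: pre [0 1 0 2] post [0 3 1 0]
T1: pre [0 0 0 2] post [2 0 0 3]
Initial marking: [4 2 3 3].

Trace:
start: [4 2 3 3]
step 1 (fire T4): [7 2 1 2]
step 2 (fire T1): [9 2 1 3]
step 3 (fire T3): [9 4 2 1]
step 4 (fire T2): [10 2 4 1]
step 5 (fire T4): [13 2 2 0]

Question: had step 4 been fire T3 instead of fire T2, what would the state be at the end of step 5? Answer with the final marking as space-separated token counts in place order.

12 4 0 0

(re-executing from step 4 with the substitution; state before step 4: [9 4 2 1])
step 4 (fire T3): [9 4 2 1]
step 5 (fire T4): [12 4 0 0]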